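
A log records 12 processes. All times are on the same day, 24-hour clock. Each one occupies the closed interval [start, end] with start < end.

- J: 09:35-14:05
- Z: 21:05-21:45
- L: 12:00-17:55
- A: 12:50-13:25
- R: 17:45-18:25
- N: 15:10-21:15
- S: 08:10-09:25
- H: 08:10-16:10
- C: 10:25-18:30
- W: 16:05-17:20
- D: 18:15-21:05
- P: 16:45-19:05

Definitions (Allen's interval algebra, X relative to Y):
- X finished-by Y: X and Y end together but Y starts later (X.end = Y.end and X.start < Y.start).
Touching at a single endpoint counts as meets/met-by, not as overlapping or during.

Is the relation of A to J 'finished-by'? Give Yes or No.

A = [12:50, 13:25], J = [09:35, 14:05].
Actual relation of A to J: during.
Asked whether 'finished-by' holds → No.

No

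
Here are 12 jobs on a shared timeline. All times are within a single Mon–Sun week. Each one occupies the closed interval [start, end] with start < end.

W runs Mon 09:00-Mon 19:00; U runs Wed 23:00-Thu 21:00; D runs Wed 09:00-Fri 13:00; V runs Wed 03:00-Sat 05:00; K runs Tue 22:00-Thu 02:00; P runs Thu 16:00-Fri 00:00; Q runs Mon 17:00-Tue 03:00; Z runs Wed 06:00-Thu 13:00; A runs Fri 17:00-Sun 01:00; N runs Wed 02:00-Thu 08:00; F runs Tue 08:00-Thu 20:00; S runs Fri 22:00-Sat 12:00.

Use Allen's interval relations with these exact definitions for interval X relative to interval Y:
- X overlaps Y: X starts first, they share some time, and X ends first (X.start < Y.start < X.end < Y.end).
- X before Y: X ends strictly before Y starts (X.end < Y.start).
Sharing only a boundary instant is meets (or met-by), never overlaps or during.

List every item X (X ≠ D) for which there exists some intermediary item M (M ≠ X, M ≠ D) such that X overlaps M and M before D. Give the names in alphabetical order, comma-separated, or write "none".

Target D = [Wed 09:00, Fri 13:00].
Intermediaries M with M before D: Q, W.
Via Q — items with X overlaps Q: W.
Via W — items with X overlaps W: none.
Union: W.

W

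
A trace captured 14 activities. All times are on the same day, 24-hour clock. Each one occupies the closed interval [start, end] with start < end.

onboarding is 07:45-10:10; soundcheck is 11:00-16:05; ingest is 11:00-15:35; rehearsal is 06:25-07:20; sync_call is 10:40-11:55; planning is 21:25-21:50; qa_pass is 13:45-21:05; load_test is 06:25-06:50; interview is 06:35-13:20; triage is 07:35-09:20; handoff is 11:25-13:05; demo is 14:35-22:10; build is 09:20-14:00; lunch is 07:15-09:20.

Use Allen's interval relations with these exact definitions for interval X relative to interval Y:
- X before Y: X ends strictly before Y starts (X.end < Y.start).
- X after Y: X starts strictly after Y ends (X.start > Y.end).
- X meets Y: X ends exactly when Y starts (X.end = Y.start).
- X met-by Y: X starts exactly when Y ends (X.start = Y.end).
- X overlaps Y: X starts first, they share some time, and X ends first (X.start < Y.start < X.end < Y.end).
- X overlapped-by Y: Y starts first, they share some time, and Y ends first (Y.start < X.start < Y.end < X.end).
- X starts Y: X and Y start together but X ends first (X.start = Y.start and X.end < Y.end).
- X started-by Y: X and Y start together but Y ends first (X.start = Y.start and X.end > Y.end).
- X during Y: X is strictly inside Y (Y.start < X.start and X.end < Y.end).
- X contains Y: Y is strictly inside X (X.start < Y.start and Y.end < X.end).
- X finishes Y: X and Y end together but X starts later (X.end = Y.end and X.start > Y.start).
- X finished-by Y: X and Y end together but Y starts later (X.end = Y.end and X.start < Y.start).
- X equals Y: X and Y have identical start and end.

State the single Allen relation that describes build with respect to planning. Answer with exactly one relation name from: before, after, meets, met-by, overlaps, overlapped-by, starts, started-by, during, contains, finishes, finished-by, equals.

build = [09:20, 14:00]; planning = [21:25, 21:50].
Compare endpoints: build.start < planning.start, build.start < planning.end, build.end < planning.start, build.end < planning.end.
That pattern is 'before'.

before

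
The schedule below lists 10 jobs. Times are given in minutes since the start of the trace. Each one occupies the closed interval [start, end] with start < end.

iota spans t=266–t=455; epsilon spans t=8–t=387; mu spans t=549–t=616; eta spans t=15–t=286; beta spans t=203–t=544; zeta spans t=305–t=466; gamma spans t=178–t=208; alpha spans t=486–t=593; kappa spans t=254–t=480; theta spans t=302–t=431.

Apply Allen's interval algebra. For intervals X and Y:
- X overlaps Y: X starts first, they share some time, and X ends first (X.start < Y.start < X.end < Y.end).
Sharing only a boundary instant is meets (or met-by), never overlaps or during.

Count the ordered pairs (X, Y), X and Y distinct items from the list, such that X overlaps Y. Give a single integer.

13

Checking all 90 ordered pairs for relation 'overlaps'; matching pairs in alphabetical order:
(alpha, mu): alpha overlaps mu ✓
(beta, alpha): beta overlaps alpha ✓
(epsilon, beta): epsilon overlaps beta ✓
(epsilon, iota): epsilon overlaps iota ✓
(epsilon, kappa): epsilon overlaps kappa ✓
(epsilon, theta): epsilon overlaps theta ✓
(epsilon, zeta): epsilon overlaps zeta ✓
(eta, beta): eta overlaps beta ✓
(eta, iota): eta overlaps iota ✓
(eta, kappa): eta overlaps kappa ✓
(gamma, beta): gamma overlaps beta ✓
(iota, zeta): iota overlaps zeta ✓
(theta, zeta): theta overlaps zeta ✓
Count: 13.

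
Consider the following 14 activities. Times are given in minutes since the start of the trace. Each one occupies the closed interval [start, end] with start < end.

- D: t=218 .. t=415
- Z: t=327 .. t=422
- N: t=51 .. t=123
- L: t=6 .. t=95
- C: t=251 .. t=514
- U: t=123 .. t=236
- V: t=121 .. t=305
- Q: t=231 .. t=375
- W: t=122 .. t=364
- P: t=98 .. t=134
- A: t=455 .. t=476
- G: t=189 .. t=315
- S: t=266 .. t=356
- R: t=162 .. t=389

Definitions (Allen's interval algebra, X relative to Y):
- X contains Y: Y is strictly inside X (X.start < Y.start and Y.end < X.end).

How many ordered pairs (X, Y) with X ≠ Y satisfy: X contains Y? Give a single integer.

Checking all 182 ordered pairs for relation 'contains'; matching pairs in alphabetical order:
(C, A): C contains A ✓
(C, S): C contains S ✓
(C, Z): C contains Z ✓
(D, Q): D contains Q ✓
(D, S): D contains S ✓
(Q, S): Q contains S ✓
(R, G): R contains G ✓
(R, Q): R contains Q ✓
(R, S): R contains S ✓
(V, U): V contains U ✓
(W, G): W contains G ✓
(W, S): W contains S ✓
(W, U): W contains U ✓
Count: 13.

13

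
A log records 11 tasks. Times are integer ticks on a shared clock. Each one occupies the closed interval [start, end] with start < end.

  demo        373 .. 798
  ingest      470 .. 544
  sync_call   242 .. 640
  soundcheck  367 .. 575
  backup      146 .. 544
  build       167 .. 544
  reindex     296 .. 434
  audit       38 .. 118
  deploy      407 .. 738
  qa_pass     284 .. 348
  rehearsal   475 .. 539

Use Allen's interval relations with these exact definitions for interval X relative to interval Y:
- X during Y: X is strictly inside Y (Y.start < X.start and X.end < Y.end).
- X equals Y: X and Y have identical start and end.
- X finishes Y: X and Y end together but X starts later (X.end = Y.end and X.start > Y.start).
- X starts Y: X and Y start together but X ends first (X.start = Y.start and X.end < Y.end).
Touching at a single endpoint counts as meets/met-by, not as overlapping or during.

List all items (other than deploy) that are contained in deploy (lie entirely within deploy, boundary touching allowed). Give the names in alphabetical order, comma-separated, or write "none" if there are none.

ingest, rehearsal

Target deploy = [407, 738].
audit [38, 118] → before → no.
backup [146, 544] → overlaps → no.
build [167, 544] → overlaps → no.
demo [373, 798] → contains → no.
ingest [470, 544] → during → yes.
qa_pass [284, 348] → before → no.
rehearsal [475, 539] → during → yes.
reindex [296, 434] → overlaps → no.
soundcheck [367, 575] → overlaps → no.
sync_call [242, 640] → overlaps → no.
Result: ingest, rehearsal.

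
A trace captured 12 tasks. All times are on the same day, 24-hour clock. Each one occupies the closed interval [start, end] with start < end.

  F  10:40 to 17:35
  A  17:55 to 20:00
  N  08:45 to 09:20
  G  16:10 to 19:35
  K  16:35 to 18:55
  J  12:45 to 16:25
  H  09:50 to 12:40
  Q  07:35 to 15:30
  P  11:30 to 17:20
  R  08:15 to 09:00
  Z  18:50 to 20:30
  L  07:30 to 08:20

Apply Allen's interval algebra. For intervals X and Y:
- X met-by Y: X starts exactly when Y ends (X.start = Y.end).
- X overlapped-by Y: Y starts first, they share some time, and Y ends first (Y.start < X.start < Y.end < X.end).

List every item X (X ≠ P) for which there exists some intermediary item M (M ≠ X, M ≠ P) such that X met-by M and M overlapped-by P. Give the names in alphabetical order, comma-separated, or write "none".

Target P = [11:30, 17:20].
Intermediaries M with M overlapped-by P: G, K.
Via G — items with X met-by G: none.
Via K — items with X met-by K: none.
Union: none.

none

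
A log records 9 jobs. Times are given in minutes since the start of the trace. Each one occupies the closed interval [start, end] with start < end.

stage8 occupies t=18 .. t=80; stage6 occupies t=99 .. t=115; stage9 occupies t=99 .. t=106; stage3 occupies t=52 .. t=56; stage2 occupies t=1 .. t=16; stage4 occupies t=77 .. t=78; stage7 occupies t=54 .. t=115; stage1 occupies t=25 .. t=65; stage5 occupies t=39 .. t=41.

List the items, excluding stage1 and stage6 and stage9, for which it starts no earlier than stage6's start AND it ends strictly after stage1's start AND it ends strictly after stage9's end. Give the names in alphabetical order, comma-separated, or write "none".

none

Conditions: its start is no earlier than stage6's start (X.start >= t=99) AND its end is strictly after stage1's start (X.end > t=25) AND its end is strictly after stage9's end (X.end > t=106).
stage2: start t=1 >= t=99? ✗; end t=16 > t=25? ✗; end t=16 > t=106? ✗ → no.
stage3: start t=52 >= t=99? ✗; end t=56 > t=25? ✓; end t=56 > t=106? ✗ → no.
stage4: start t=77 >= t=99? ✗; end t=78 > t=25? ✓; end t=78 > t=106? ✗ → no.
stage5: start t=39 >= t=99? ✗; end t=41 > t=25? ✓; end t=41 > t=106? ✗ → no.
stage7: start t=54 >= t=99? ✗; end t=115 > t=25? ✓; end t=115 > t=106? ✓ → no.
stage8: start t=18 >= t=99? ✗; end t=80 > t=25? ✓; end t=80 > t=106? ✗ → no.
Result: none.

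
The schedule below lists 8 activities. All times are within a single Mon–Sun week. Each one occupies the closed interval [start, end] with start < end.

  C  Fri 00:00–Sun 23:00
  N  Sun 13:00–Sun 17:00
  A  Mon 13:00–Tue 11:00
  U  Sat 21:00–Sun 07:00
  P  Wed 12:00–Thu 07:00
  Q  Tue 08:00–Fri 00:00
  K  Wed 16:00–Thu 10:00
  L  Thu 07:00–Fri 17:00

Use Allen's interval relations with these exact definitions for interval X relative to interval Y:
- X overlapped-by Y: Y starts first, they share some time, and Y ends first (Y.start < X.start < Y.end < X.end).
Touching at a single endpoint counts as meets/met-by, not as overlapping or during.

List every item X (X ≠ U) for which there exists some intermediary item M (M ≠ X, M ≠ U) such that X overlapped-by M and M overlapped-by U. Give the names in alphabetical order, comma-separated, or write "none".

none

Target U = [Sat 21:00, Sun 07:00].
Intermediaries M with M overlapped-by U: none.
Union: none.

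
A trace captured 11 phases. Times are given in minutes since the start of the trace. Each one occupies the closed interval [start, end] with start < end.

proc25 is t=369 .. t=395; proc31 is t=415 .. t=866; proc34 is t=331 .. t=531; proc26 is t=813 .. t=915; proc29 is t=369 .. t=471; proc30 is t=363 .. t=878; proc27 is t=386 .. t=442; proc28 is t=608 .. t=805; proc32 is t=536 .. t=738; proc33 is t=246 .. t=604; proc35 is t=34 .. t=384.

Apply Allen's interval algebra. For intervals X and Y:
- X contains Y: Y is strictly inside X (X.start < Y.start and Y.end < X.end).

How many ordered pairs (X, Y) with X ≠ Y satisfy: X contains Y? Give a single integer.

16

Checking all 110 ordered pairs for relation 'contains'; matching pairs in alphabetical order:
(proc29, proc27): proc29 contains proc27 ✓
(proc30, proc25): proc30 contains proc25 ✓
(proc30, proc27): proc30 contains proc27 ✓
(proc30, proc28): proc30 contains proc28 ✓
(proc30, proc29): proc30 contains proc29 ✓
(proc30, proc31): proc30 contains proc31 ✓
(proc30, proc32): proc30 contains proc32 ✓
(proc31, proc28): proc31 contains proc28 ✓
(proc31, proc32): proc31 contains proc32 ✓
(proc33, proc25): proc33 contains proc25 ✓
(proc33, proc27): proc33 contains proc27 ✓
(proc33, proc29): proc33 contains proc29 ✓
(proc33, proc34): proc33 contains proc34 ✓
(proc34, proc25): proc34 contains proc25 ✓
(proc34, proc27): proc34 contains proc27 ✓
(proc34, proc29): proc34 contains proc29 ✓
Count: 16.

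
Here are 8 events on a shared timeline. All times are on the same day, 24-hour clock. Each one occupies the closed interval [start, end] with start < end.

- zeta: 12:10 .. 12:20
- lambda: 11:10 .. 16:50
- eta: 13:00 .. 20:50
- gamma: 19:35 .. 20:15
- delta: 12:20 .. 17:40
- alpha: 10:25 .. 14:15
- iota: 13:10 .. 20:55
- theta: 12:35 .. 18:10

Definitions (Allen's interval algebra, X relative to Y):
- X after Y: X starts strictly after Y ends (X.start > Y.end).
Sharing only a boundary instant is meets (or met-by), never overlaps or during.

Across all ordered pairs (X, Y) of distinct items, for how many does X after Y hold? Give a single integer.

8

Checking all 56 ordered pairs for relation 'after'; matching pairs in alphabetical order:
(eta, zeta): eta after zeta ✓
(gamma, alpha): gamma after alpha ✓
(gamma, delta): gamma after delta ✓
(gamma, lambda): gamma after lambda ✓
(gamma, theta): gamma after theta ✓
(gamma, zeta): gamma after zeta ✓
(iota, zeta): iota after zeta ✓
(theta, zeta): theta after zeta ✓
Count: 8.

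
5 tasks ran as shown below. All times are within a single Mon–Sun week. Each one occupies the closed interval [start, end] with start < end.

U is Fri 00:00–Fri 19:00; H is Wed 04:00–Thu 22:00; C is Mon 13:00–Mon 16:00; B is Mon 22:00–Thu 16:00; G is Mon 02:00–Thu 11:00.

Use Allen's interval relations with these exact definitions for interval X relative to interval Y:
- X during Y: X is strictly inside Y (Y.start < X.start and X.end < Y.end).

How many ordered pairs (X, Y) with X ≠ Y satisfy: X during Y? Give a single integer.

1

Checking all 20 ordered pairs for relation 'during'; matching pairs in alphabetical order:
(C, G): C during G ✓
Count: 1.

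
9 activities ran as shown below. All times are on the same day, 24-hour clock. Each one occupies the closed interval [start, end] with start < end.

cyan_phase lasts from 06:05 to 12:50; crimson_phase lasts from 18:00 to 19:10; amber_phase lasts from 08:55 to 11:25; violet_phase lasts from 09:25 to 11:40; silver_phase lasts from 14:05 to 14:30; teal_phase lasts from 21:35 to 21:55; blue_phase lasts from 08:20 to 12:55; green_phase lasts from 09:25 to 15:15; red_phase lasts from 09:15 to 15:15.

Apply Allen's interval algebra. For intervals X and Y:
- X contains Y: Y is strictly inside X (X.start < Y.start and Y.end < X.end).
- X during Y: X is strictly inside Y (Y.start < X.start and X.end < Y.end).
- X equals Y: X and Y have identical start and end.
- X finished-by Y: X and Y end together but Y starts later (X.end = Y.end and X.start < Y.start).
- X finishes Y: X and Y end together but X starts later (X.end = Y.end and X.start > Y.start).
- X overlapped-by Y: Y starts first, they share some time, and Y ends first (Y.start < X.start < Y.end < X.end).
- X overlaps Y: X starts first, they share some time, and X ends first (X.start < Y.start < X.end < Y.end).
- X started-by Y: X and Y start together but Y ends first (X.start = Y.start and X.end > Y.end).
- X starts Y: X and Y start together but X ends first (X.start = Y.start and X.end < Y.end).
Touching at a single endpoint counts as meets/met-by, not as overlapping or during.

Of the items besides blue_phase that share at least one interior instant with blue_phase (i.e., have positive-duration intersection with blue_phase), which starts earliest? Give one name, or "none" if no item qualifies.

cyan_phase

Target blue_phase = [08:20, 12:55].
amber_phase [08:55, 11:25] → during → candidate.
crimson_phase [18:00, 19:10] → after → excluded.
cyan_phase [06:05, 12:50] → overlaps → candidate.
green_phase [09:25, 15:15] → overlapped-by → candidate.
red_phase [09:15, 15:15] → overlapped-by → candidate.
silver_phase [14:05, 14:30] → after → excluded.
teal_phase [21:35, 21:55] → after → excluded.
violet_phase [09:25, 11:40] → during → candidate.
Among candidates, earliest start is 06:05 → cyan_phase.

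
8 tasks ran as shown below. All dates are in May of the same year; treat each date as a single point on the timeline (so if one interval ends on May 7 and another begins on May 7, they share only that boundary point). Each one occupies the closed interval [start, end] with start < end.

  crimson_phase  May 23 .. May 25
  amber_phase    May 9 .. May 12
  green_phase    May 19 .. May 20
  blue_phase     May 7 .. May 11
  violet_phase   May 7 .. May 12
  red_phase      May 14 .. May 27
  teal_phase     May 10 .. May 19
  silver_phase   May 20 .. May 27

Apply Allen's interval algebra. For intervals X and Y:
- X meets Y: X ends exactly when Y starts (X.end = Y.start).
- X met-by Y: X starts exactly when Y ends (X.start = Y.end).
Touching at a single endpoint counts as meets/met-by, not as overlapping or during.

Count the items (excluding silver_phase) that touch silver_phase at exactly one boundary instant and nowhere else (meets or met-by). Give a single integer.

Target silver_phase = [May 20, May 27].
amber_phase [May 9, May 12] → before → no.
blue_phase [May 7, May 11] → before → no.
crimson_phase [May 23, May 25] → during → no.
green_phase [May 19, May 20] → meets → counts.
red_phase [May 14, May 27] → finished-by → no.
teal_phase [May 10, May 19] → before → no.
violet_phase [May 7, May 12] → before → no.
Total: 1.

1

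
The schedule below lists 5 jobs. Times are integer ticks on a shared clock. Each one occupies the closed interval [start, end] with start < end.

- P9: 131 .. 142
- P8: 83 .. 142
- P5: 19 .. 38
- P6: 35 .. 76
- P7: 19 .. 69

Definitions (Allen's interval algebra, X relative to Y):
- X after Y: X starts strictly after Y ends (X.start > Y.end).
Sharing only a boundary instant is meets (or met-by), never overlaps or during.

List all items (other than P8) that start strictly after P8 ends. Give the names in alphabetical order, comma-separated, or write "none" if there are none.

Target P8 = [83, 142].
P5 [19, 38] → before → no.
P6 [35, 76] → before → no.
P7 [19, 69] → before → no.
P9 [131, 142] → finishes → no.
Result: none.

none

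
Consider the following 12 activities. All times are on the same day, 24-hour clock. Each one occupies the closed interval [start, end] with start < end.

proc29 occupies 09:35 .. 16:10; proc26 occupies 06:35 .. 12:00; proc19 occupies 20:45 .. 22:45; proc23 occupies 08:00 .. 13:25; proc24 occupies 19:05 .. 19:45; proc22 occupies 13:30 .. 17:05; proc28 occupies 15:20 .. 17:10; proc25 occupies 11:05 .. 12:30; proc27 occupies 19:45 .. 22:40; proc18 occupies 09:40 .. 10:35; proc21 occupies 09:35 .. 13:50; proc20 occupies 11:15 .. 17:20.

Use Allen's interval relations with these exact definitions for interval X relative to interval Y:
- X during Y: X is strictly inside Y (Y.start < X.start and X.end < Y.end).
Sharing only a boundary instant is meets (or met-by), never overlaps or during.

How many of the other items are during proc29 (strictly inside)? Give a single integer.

2

Target proc29 = [09:35, 16:10].
proc18 [09:40, 10:35] → during → counts.
proc19 [20:45, 22:45] → after → no.
proc20 [11:15, 17:20] → overlapped-by → no.
proc21 [09:35, 13:50] → starts → no.
proc22 [13:30, 17:05] → overlapped-by → no.
proc23 [08:00, 13:25] → overlaps → no.
proc24 [19:05, 19:45] → after → no.
proc25 [11:05, 12:30] → during → counts.
proc26 [06:35, 12:00] → overlaps → no.
proc27 [19:45, 22:40] → after → no.
proc28 [15:20, 17:10] → overlapped-by → no.
Total: 2.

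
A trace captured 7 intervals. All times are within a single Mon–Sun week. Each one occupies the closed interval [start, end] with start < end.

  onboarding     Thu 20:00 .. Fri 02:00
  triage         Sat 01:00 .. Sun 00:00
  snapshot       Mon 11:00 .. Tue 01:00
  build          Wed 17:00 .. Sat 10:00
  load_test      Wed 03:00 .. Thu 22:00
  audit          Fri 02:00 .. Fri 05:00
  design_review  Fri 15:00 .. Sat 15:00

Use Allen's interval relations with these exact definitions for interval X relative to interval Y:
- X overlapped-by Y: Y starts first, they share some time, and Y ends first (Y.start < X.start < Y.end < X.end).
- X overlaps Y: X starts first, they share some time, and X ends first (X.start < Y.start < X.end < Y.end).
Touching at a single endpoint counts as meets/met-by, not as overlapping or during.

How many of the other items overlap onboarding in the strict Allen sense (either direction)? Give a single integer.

Target onboarding = [Thu 20:00, Fri 02:00].
audit [Fri 02:00, Fri 05:00] → met-by → no.
build [Wed 17:00, Sat 10:00] → contains → no.
design_review [Fri 15:00, Sat 15:00] → after → no.
load_test [Wed 03:00, Thu 22:00] → overlaps → counts.
snapshot [Mon 11:00, Tue 01:00] → before → no.
triage [Sat 01:00, Sun 00:00] → after → no.
Total: 1.

1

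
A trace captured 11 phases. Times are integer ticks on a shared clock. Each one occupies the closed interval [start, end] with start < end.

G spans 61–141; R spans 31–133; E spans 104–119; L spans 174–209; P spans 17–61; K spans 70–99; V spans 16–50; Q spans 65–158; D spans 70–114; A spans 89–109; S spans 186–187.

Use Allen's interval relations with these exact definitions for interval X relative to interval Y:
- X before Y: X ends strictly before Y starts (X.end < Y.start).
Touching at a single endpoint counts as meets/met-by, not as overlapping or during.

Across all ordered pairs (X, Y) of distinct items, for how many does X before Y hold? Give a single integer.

30

Checking all 110 ordered pairs for relation 'before'; matching pairs in alphabetical order:
(A, L): A before L ✓
(A, S): A before S ✓
(D, L): D before L ✓
(D, S): D before S ✓
(E, L): E before L ✓
(E, S): E before S ✓
(G, L): G before L ✓
(G, S): G before S ✓
(K, E): K before E ✓
(K, L): K before L ✓
(K, S): K before S ✓
(P, A): P before A ✓
(P, D): P before D ✓
(P, E): P before E ✓
(P, K): P before K ✓
(P, L): P before L ✓
(P, Q): P before Q ✓
(P, S): P before S ✓
(Q, L): Q before L ✓
(Q, S): Q before S ✓
(R, L): R before L ✓
(R, S): R before S ✓
(V, A): V before A ✓
(V, D): V before D ✓
... plus 6 further pairs not listed.
Count: 30.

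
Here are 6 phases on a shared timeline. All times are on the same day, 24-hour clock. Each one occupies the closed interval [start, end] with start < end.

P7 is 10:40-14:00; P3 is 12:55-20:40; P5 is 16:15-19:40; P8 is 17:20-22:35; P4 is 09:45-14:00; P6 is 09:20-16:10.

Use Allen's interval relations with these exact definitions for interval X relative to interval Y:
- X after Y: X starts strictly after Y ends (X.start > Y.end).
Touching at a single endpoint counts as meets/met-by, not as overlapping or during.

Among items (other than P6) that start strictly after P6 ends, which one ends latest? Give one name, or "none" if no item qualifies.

Target P6 = [09:20, 16:10].
P3 [12:55, 20:40] → overlapped-by → excluded.
P4 [09:45, 14:00] → during → excluded.
P5 [16:15, 19:40] → after → candidate.
P7 [10:40, 14:00] → during → excluded.
P8 [17:20, 22:35] → after → candidate.
Among candidates, latest end is 22:35 → P8.

P8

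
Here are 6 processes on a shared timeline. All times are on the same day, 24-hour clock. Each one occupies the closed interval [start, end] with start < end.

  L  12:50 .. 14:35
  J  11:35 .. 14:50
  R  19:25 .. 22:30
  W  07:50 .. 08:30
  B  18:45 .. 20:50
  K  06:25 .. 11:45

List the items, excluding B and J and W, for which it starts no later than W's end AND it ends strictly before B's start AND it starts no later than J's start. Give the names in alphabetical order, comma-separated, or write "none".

K

Conditions: its start is no later than W's end (X.start <= 08:30) AND its end is strictly before B's start (X.end < 18:45) AND its start is no later than J's start (X.start <= 11:35).
K: start 06:25 <= 08:30? ✓; end 11:45 < 18:45? ✓; start 06:25 <= 11:35? ✓ → yes.
L: start 12:50 <= 08:30? ✗; end 14:35 < 18:45? ✓; start 12:50 <= 11:35? ✗ → no.
R: start 19:25 <= 08:30? ✗; end 22:30 < 18:45? ✗; start 19:25 <= 11:35? ✗ → no.
Result: K.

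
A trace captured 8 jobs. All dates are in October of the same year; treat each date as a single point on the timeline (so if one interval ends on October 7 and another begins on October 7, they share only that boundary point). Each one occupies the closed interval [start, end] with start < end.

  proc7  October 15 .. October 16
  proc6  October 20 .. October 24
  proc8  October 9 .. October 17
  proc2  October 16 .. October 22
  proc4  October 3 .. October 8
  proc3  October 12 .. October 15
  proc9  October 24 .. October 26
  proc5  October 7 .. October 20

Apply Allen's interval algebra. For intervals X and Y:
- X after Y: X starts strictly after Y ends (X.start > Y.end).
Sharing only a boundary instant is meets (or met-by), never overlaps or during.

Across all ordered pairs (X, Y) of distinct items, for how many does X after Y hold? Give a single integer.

15

Checking all 56 ordered pairs for relation 'after'; matching pairs in alphabetical order:
(proc2, proc3): proc2 after proc3 ✓
(proc2, proc4): proc2 after proc4 ✓
(proc3, proc4): proc3 after proc4 ✓
(proc6, proc3): proc6 after proc3 ✓
(proc6, proc4): proc6 after proc4 ✓
(proc6, proc7): proc6 after proc7 ✓
(proc6, proc8): proc6 after proc8 ✓
(proc7, proc4): proc7 after proc4 ✓
(proc8, proc4): proc8 after proc4 ✓
(proc9, proc2): proc9 after proc2 ✓
(proc9, proc3): proc9 after proc3 ✓
(proc9, proc4): proc9 after proc4 ✓
(proc9, proc5): proc9 after proc5 ✓
(proc9, proc7): proc9 after proc7 ✓
(proc9, proc8): proc9 after proc8 ✓
Count: 15.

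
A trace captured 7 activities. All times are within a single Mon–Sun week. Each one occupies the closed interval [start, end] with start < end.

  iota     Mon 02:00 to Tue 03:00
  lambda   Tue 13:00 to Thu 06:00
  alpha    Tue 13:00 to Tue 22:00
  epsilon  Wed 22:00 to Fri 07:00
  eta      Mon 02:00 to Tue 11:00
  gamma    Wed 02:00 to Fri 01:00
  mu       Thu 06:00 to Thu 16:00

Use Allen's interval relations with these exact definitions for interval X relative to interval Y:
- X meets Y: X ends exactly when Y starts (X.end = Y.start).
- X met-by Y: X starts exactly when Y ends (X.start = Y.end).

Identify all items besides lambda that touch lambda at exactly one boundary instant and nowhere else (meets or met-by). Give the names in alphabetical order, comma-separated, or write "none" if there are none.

Target lambda = [Tue 13:00, Thu 06:00].
alpha [Tue 13:00, Tue 22:00] → starts → no.
epsilon [Wed 22:00, Fri 07:00] → overlapped-by → no.
eta [Mon 02:00, Tue 11:00] → before → no.
gamma [Wed 02:00, Fri 01:00] → overlapped-by → no.
iota [Mon 02:00, Tue 03:00] → before → no.
mu [Thu 06:00, Thu 16:00] → met-by → yes.
Result: mu.

mu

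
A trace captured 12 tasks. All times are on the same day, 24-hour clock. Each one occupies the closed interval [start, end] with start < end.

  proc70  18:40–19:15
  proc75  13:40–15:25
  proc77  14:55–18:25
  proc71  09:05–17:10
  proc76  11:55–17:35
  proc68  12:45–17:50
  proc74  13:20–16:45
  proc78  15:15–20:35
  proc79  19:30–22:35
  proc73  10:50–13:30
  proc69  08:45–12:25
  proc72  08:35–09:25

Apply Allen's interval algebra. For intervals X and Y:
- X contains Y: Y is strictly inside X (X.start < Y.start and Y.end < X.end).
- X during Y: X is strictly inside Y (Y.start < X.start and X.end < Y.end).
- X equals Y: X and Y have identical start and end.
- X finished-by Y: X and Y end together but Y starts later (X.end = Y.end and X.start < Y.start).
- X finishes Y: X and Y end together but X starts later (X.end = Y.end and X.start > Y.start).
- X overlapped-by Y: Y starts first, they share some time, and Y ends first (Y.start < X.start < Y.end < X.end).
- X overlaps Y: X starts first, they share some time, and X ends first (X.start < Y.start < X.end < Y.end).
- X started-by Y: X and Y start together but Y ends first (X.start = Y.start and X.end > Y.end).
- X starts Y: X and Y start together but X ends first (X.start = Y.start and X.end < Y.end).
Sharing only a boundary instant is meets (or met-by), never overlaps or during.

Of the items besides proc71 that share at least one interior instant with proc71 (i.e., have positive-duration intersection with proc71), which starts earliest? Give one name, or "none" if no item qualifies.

Target proc71 = [09:05, 17:10].
proc68 [12:45, 17:50] → overlapped-by → candidate.
proc69 [08:45, 12:25] → overlaps → candidate.
proc70 [18:40, 19:15] → after → excluded.
proc72 [08:35, 09:25] → overlaps → candidate.
proc73 [10:50, 13:30] → during → candidate.
proc74 [13:20, 16:45] → during → candidate.
proc75 [13:40, 15:25] → during → candidate.
proc76 [11:55, 17:35] → overlapped-by → candidate.
proc77 [14:55, 18:25] → overlapped-by → candidate.
proc78 [15:15, 20:35] → overlapped-by → candidate.
proc79 [19:30, 22:35] → after → excluded.
Among candidates, earliest start is 08:35 → proc72.

proc72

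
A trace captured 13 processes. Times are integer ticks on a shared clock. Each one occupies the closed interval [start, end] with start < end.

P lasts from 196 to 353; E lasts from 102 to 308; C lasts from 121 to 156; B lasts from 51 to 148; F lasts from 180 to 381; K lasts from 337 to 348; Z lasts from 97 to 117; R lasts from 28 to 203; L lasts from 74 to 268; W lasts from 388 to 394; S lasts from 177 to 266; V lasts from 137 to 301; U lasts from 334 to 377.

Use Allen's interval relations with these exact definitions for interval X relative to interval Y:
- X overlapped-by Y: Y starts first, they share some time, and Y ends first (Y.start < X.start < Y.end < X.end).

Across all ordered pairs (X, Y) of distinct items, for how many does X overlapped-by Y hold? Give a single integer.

Checking all 156 ordered pairs for relation 'overlapped-by'; matching pairs in alphabetical order:
(C, B): C overlapped-by B ✓
(E, B): E overlapped-by B ✓
(E, L): E overlapped-by L ✓
(E, R): E overlapped-by R ✓
(E, Z): E overlapped-by Z ✓
(F, E): F overlapped-by E ✓
(F, L): F overlapped-by L ✓
(F, R): F overlapped-by R ✓
(F, S): F overlapped-by S ✓
(F, V): F overlapped-by V ✓
(L, B): L overlapped-by B ✓
(L, R): L overlapped-by R ✓
(P, E): P overlapped-by E ✓
(P, L): P overlapped-by L ✓
(P, R): P overlapped-by R ✓
(P, S): P overlapped-by S ✓
(P, V): P overlapped-by V ✓
(S, R): S overlapped-by R ✓
(U, P): U overlapped-by P ✓
(V, B): V overlapped-by B ✓
(V, C): V overlapped-by C ✓
(V, L): V overlapped-by L ✓
(V, R): V overlapped-by R ✓
Count: 23.

23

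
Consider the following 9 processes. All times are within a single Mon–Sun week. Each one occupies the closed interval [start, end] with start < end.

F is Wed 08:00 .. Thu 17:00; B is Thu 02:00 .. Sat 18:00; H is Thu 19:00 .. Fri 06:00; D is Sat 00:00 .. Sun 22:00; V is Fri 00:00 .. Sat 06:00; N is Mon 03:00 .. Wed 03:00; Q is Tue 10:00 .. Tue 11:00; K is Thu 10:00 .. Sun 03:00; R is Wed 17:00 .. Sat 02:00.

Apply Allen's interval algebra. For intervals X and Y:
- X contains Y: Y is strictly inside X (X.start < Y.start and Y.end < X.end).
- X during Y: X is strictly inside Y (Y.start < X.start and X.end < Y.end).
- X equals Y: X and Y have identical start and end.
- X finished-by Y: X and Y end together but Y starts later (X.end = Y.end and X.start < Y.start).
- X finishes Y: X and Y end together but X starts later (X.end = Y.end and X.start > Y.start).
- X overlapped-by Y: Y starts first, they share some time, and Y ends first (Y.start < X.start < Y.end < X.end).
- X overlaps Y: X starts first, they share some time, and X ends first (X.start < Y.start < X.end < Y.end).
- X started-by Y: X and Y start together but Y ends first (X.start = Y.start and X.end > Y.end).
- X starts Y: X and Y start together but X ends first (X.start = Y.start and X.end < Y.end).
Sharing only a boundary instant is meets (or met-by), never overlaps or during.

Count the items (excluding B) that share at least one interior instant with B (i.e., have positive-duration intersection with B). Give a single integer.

6

Target B = [Thu 02:00, Sat 18:00].
D [Sat 00:00, Sun 22:00] → overlapped-by → counts.
F [Wed 08:00, Thu 17:00] → overlaps → counts.
H [Thu 19:00, Fri 06:00] → during → counts.
K [Thu 10:00, Sun 03:00] → overlapped-by → counts.
N [Mon 03:00, Wed 03:00] → before → no.
Q [Tue 10:00, Tue 11:00] → before → no.
R [Wed 17:00, Sat 02:00] → overlaps → counts.
V [Fri 00:00, Sat 06:00] → during → counts.
Total: 6.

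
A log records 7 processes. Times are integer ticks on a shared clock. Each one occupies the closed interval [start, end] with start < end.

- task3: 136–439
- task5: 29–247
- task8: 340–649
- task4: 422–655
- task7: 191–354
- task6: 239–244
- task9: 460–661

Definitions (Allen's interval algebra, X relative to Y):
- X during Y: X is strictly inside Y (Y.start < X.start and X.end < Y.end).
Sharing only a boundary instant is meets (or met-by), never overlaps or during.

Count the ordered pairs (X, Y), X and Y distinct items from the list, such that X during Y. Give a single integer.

Checking all 42 ordered pairs for relation 'during'; matching pairs in alphabetical order:
(task6, task3): task6 during task3 ✓
(task6, task5): task6 during task5 ✓
(task6, task7): task6 during task7 ✓
(task7, task3): task7 during task3 ✓
Count: 4.

4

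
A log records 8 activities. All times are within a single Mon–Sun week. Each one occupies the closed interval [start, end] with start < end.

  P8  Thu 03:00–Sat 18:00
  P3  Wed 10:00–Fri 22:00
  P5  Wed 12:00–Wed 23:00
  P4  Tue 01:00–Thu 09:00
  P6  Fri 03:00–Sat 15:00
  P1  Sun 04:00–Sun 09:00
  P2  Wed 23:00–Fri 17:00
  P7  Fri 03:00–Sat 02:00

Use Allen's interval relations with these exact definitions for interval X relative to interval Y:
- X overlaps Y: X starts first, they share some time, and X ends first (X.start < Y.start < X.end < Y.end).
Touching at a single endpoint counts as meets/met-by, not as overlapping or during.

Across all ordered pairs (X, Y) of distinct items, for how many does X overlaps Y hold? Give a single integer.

9

Checking all 56 ordered pairs for relation 'overlaps'; matching pairs in alphabetical order:
(P2, P6): P2 overlaps P6 ✓
(P2, P7): P2 overlaps P7 ✓
(P2, P8): P2 overlaps P8 ✓
(P3, P6): P3 overlaps P6 ✓
(P3, P7): P3 overlaps P7 ✓
(P3, P8): P3 overlaps P8 ✓
(P4, P2): P4 overlaps P2 ✓
(P4, P3): P4 overlaps P3 ✓
(P4, P8): P4 overlaps P8 ✓
Count: 9.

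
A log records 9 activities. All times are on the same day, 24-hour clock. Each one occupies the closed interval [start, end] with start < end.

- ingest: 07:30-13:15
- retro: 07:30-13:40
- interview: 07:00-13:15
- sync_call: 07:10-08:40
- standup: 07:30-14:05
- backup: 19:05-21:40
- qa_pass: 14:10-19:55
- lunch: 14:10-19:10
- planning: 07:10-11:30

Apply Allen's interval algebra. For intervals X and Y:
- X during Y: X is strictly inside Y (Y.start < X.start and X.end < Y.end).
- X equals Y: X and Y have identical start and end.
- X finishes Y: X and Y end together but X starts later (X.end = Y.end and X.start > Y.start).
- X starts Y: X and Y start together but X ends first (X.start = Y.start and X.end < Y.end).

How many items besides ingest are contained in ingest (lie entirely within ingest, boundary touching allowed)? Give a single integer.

0

Target ingest = [07:30, 13:15].
backup [19:05, 21:40] → after → no.
interview [07:00, 13:15] → finished-by → no.
lunch [14:10, 19:10] → after → no.
planning [07:10, 11:30] → overlaps → no.
qa_pass [14:10, 19:55] → after → no.
retro [07:30, 13:40] → started-by → no.
standup [07:30, 14:05] → started-by → no.
sync_call [07:10, 08:40] → overlaps → no.
Total: 0.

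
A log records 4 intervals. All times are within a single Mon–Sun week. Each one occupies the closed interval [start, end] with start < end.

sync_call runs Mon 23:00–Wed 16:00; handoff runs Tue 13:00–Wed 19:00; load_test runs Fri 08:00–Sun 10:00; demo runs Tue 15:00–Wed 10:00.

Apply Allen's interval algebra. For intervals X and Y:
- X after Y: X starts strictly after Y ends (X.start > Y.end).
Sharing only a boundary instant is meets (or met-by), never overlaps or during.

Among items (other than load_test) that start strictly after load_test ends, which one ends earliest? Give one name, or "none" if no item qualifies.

Target load_test = [Fri 08:00, Sun 10:00].
demo [Tue 15:00, Wed 10:00] → before → excluded.
handoff [Tue 13:00, Wed 19:00] → before → excluded.
sync_call [Mon 23:00, Wed 16:00] → before → excluded.
No candidates → none.

none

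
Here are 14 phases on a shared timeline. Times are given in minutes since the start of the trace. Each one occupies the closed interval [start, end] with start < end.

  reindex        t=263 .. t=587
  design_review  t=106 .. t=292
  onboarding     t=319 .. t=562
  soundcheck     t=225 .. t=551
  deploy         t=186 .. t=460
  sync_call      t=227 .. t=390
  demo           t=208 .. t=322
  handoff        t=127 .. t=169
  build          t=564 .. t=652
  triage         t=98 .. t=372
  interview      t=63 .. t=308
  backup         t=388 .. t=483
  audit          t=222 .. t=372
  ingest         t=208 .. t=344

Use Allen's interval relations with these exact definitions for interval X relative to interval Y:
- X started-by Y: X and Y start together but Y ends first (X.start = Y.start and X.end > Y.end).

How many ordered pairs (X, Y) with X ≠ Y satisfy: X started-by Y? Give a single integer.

1

Checking all 182 ordered pairs for relation 'started-by'; matching pairs in alphabetical order:
(ingest, demo): ingest started-by demo ✓
Count: 1.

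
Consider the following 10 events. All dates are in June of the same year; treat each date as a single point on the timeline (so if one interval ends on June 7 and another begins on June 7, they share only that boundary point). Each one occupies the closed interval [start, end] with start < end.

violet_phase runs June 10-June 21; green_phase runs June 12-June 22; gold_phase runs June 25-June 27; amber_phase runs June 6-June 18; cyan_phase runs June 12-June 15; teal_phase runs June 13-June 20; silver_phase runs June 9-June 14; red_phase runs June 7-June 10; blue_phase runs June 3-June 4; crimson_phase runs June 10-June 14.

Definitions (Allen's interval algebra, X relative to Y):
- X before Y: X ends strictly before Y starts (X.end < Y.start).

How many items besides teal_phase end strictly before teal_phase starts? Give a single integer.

Target teal_phase = [June 13, June 20].
amber_phase [June 6, June 18] → overlaps → no.
blue_phase [June 3, June 4] → before → counts.
crimson_phase [June 10, June 14] → overlaps → no.
cyan_phase [June 12, June 15] → overlaps → no.
gold_phase [June 25, June 27] → after → no.
green_phase [June 12, June 22] → contains → no.
red_phase [June 7, June 10] → before → counts.
silver_phase [June 9, June 14] → overlaps → no.
violet_phase [June 10, June 21] → contains → no.
Total: 2.

2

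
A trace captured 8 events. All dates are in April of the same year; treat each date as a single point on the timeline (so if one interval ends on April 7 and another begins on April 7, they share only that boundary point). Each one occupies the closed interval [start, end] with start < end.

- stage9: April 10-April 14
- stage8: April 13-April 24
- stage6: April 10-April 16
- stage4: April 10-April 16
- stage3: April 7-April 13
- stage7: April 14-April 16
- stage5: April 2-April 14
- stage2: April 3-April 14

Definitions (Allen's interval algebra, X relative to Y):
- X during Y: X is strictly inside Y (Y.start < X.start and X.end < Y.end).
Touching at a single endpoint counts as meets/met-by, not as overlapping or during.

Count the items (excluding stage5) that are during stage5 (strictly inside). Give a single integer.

Target stage5 = [April 2, April 14].
stage2 [April 3, April 14] → finishes → no.
stage3 [April 7, April 13] → during → counts.
stage4 [April 10, April 16] → overlapped-by → no.
stage6 [April 10, April 16] → overlapped-by → no.
stage7 [April 14, April 16] → met-by → no.
stage8 [April 13, April 24] → overlapped-by → no.
stage9 [April 10, April 14] → finishes → no.
Total: 1.

1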